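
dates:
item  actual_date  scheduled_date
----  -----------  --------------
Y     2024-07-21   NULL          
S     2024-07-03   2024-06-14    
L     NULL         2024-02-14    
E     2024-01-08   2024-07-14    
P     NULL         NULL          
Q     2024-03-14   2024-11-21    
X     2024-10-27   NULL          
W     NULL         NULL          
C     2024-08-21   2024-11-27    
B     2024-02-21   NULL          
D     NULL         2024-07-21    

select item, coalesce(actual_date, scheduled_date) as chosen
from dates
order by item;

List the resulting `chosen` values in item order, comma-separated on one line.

item=B: actual_date=2024-02-21 → 2024-02-21
item=C: actual_date=2024-08-21 → 2024-08-21
item=D: actual_date=NULL, scheduled_date=2024-07-21 → 2024-07-21
item=E: actual_date=2024-01-08 → 2024-01-08
item=L: actual_date=NULL, scheduled_date=2024-02-14 → 2024-02-14
item=P: actual_date=NULL, scheduled_date=NULL (all NULL) → NULL
item=Q: actual_date=2024-03-14 → 2024-03-14
item=S: actual_date=2024-07-03 → 2024-07-03
item=W: actual_date=NULL, scheduled_date=NULL (all NULL) → NULL
item=X: actual_date=2024-10-27 → 2024-10-27
item=Y: actual_date=2024-07-21 → 2024-07-21

2024-02-21, 2024-08-21, 2024-07-21, 2024-01-08, 2024-02-14, NULL, 2024-03-14, 2024-07-03, NULL, 2024-10-27, 2024-07-21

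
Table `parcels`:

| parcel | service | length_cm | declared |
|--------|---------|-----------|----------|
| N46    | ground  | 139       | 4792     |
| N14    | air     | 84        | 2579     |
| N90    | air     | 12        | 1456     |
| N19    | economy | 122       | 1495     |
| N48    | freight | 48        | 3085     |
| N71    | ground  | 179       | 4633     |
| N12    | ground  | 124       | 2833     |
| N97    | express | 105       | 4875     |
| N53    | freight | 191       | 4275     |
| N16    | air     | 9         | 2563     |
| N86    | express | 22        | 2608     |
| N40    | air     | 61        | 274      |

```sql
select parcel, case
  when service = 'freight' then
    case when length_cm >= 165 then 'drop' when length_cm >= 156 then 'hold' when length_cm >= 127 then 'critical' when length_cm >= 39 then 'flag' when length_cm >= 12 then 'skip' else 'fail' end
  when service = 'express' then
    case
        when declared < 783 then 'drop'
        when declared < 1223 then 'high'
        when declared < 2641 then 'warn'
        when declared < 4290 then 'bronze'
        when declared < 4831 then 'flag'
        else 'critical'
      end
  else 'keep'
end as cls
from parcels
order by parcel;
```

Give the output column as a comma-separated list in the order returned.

parcel=N12: service='ground' → outer ELSE → keep
parcel=N14: service='air' → outer ELSE → keep
parcel=N16: service='air' → outer ELSE → keep
parcel=N19: service='economy' → outer ELSE → keep
parcel=N40: service='air' → outer ELSE → keep
parcel=N46: service='ground' → outer ELSE → keep
parcel=N48: service='freight' → inner[length_cm >= 39] → flag
parcel=N53: service='freight' → inner[length_cm >= 165] → drop
parcel=N71: service='ground' → outer ELSE → keep
parcel=N86: service='express' → inner[declared < 2641] → warn
parcel=N90: service='air' → outer ELSE → keep
parcel=N97: service='express' → inner[ELSE] → critical

keep, keep, keep, keep, keep, keep, flag, drop, keep, warn, keep, critical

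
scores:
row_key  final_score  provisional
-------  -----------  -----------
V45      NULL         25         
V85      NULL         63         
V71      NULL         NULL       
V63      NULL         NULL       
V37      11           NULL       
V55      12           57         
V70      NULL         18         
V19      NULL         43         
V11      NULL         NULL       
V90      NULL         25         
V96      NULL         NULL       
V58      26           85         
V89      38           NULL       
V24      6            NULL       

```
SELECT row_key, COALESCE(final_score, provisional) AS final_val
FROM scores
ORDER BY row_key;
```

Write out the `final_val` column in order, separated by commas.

NULL, 43, 6, 11, 25, 12, 26, NULL, 18, NULL, 63, 38, 25, NULL

row_key=V11: final_score=NULL, provisional=NULL (all NULL) → NULL
row_key=V19: final_score=NULL, provisional=43 → 43
row_key=V24: final_score=6 → 6
row_key=V37: final_score=11 → 11
row_key=V45: final_score=NULL, provisional=25 → 25
row_key=V55: final_score=12 → 12
row_key=V58: final_score=26 → 26
row_key=V63: final_score=NULL, provisional=NULL (all NULL) → NULL
row_key=V70: final_score=NULL, provisional=18 → 18
row_key=V71: final_score=NULL, provisional=NULL (all NULL) → NULL
row_key=V85: final_score=NULL, provisional=63 → 63
row_key=V89: final_score=38 → 38
row_key=V90: final_score=NULL, provisional=25 → 25
row_key=V96: final_score=NULL, provisional=NULL (all NULL) → NULL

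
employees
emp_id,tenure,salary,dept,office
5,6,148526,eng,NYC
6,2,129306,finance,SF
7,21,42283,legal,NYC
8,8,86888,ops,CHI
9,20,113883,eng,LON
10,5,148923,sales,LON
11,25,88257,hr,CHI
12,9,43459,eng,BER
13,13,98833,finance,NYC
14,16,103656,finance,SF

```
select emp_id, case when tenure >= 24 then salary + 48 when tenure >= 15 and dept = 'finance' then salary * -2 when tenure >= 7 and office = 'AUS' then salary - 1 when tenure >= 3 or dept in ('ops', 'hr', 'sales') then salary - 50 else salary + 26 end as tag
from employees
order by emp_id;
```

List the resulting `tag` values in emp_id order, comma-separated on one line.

148476, 129332, 42233, 86838, 113833, 148873, 88305, 43409, 98783, -207312

emp_id=5: tenure >= 3 or dept in ('ops', 'hr', 'sales') → 148476
emp_id=6: ELSE → 129332
emp_id=7: tenure >= 3 or dept in ('ops', 'hr', 'sales') → 42233
emp_id=8: tenure >= 3 or dept in ('ops', 'hr', 'sales') → 86838
emp_id=9: tenure >= 3 or dept in ('ops', 'hr', 'sales') → 113833
emp_id=10: tenure >= 3 or dept in ('ops', 'hr', 'sales') → 148873
emp_id=11: tenure >= 24 → 88305
emp_id=12: tenure >= 3 or dept in ('ops', 'hr', 'sales') → 43409
emp_id=13: tenure >= 3 or dept in ('ops', 'hr', 'sales') → 98783
emp_id=14: tenure >= 15 and dept = 'finance' → -207312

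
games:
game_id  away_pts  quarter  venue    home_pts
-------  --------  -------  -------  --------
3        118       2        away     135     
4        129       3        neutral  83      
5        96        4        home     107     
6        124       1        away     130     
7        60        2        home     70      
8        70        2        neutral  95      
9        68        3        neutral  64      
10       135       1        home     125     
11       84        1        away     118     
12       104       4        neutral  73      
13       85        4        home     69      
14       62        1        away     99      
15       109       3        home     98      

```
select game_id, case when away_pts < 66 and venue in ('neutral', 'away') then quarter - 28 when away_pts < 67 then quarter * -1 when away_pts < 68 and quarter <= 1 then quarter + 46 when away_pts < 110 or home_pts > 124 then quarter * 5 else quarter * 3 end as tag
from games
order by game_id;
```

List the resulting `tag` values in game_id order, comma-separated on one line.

10, 9, 20, 5, -2, 10, 15, 5, 5, 20, 20, -27, 15

game_id=3: away_pts < 110 or home_pts > 124 → 10
game_id=4: ELSE → 9
game_id=5: away_pts < 110 or home_pts > 124 → 20
game_id=6: away_pts < 110 or home_pts > 124 → 5
game_id=7: away_pts < 67 → -2
game_id=8: away_pts < 110 or home_pts > 124 → 10
game_id=9: away_pts < 110 or home_pts > 124 → 15
game_id=10: away_pts < 110 or home_pts > 124 → 5
game_id=11: away_pts < 110 or home_pts > 124 → 5
game_id=12: away_pts < 110 or home_pts > 124 → 20
game_id=13: away_pts < 110 or home_pts > 124 → 20
game_id=14: away_pts < 66 and venue in ('neutral', 'away') → -27
game_id=15: away_pts < 110 or home_pts > 124 → 15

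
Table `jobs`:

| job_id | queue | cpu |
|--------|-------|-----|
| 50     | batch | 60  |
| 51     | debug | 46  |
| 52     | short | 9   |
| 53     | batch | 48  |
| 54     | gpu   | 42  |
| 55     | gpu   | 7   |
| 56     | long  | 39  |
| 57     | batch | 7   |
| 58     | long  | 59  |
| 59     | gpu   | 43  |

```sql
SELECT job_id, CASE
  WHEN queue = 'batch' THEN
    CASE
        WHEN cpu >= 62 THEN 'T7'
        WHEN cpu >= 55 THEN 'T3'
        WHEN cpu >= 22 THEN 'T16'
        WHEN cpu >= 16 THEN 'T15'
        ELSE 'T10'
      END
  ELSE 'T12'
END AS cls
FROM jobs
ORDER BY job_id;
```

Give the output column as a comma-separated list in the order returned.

T3, T12, T12, T16, T12, T12, T12, T10, T12, T12

job_id=50: queue='batch' → inner[cpu >= 55] → T3
job_id=51: queue='debug' → outer ELSE → T12
job_id=52: queue='short' → outer ELSE → T12
job_id=53: queue='batch' → inner[cpu >= 22] → T16
job_id=54: queue='gpu' → outer ELSE → T12
job_id=55: queue='gpu' → outer ELSE → T12
job_id=56: queue='long' → outer ELSE → T12
job_id=57: queue='batch' → inner[ELSE] → T10
job_id=58: queue='long' → outer ELSE → T12
job_id=59: queue='gpu' → outer ELSE → T12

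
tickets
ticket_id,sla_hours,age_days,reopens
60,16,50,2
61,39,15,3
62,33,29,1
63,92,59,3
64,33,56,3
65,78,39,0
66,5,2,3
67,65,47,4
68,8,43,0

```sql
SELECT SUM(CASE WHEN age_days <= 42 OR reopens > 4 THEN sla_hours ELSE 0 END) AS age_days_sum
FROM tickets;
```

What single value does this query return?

155

ticket_id=60: ✗
ticket_id=61: ✓ → 39
ticket_id=62: ✓ → 33
ticket_id=63: ✗
ticket_id=64: ✗
ticket_id=65: ✓ → 78
ticket_id=66: ✓ → 5
ticket_id=67: ✗
ticket_id=68: ✗
age_days_sum = 39 + 33 + 78 + 5 = 155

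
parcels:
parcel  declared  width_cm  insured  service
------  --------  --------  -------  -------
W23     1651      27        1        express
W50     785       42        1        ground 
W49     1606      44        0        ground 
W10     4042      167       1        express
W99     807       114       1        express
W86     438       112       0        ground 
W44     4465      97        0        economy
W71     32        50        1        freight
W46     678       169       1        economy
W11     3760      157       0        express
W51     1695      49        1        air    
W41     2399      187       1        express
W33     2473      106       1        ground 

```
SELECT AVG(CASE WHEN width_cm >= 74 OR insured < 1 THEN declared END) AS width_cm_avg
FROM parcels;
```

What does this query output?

2296.4444444444

parcel=W23: ✗
parcel=W50: ✗
parcel=W49: ✓ → 1606
parcel=W10: ✓ → 4042
parcel=W99: ✓ → 807
parcel=W86: ✓ → 438
parcel=W44: ✓ → 4465
parcel=W71: ✗
parcel=W46: ✓ → 678
parcel=W11: ✓ → 3760
parcel=W51: ✗
parcel=W41: ✓ → 2399
parcel=W33: ✓ → 2473
width_cm_avg = (1606 + 4042 + 807 + 438 + 4465 + 678 + 3760 + 2399 + 2473) / 9 = 2296.4444444444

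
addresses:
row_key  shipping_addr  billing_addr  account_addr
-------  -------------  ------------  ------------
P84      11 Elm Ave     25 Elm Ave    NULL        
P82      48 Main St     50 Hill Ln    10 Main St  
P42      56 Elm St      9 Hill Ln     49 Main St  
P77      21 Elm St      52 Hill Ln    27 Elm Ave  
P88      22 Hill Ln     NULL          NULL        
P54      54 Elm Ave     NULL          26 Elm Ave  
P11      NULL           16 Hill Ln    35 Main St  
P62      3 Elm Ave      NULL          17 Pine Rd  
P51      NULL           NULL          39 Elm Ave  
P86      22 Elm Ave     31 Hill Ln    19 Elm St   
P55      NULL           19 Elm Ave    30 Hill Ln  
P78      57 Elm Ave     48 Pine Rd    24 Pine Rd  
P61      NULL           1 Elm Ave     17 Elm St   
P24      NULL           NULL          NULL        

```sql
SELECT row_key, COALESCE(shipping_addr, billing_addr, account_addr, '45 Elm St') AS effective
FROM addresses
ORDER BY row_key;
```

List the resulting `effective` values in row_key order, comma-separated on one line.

row_key=P11: shipping_addr=NULL, billing_addr=16 Hill Ln → 16 Hill Ln
row_key=P24: shipping_addr=NULL, billing_addr=NULL, account_addr=NULL, → literal 45 Elm St → 45 Elm St
row_key=P42: shipping_addr=56 Elm St → 56 Elm St
row_key=P51: shipping_addr=NULL, billing_addr=NULL, account_addr=39 Elm Ave → 39 Elm Ave
row_key=P54: shipping_addr=54 Elm Ave → 54 Elm Ave
row_key=P55: shipping_addr=NULL, billing_addr=19 Elm Ave → 19 Elm Ave
row_key=P61: shipping_addr=NULL, billing_addr=1 Elm Ave → 1 Elm Ave
row_key=P62: shipping_addr=3 Elm Ave → 3 Elm Ave
row_key=P77: shipping_addr=21 Elm St → 21 Elm St
row_key=P78: shipping_addr=57 Elm Ave → 57 Elm Ave
row_key=P82: shipping_addr=48 Main St → 48 Main St
row_key=P84: shipping_addr=11 Elm Ave → 11 Elm Ave
row_key=P86: shipping_addr=22 Elm Ave → 22 Elm Ave
row_key=P88: shipping_addr=22 Hill Ln → 22 Hill Ln

16 Hill Ln, 45 Elm St, 56 Elm St, 39 Elm Ave, 54 Elm Ave, 19 Elm Ave, 1 Elm Ave, 3 Elm Ave, 21 Elm St, 57 Elm Ave, 48 Main St, 11 Elm Ave, 22 Elm Ave, 22 Hill Ln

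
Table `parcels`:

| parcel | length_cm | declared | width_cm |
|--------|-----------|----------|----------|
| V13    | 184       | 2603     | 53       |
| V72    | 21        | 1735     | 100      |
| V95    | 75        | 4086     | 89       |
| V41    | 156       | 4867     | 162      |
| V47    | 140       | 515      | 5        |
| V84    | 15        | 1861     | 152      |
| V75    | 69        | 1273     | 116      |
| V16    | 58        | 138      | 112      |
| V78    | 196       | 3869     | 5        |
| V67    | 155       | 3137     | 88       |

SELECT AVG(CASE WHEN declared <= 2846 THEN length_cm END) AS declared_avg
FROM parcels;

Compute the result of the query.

parcel=V13: ✓ → 184
parcel=V72: ✓ → 21
parcel=V95: ✗
parcel=V41: ✗
parcel=V47: ✓ → 140
parcel=V84: ✓ → 15
parcel=V75: ✓ → 69
parcel=V16: ✓ → 58
parcel=V78: ✗
parcel=V67: ✗
declared_avg = (184 + 21 + 140 + 15 + 69 + 58) / 6 = 81.1666666667

81.1666666667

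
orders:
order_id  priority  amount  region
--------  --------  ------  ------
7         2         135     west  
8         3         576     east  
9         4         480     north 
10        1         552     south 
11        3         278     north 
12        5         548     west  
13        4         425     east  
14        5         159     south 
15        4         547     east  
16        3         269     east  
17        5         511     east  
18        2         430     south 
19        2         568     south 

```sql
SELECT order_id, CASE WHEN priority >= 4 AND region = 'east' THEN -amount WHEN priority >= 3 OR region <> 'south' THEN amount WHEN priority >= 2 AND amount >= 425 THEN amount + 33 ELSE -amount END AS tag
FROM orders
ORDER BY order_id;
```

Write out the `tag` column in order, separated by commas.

order_id=7: priority >= 3 OR region <> 'south' → 135
order_id=8: priority >= 3 OR region <> 'south' → 576
order_id=9: priority >= 3 OR region <> 'south' → 480
order_id=10: ELSE → -552
order_id=11: priority >= 3 OR region <> 'south' → 278
order_id=12: priority >= 3 OR region <> 'south' → 548
order_id=13: priority >= 4 AND region = 'east' → -425
order_id=14: priority >= 3 OR region <> 'south' → 159
order_id=15: priority >= 4 AND region = 'east' → -547
order_id=16: priority >= 3 OR region <> 'south' → 269
order_id=17: priority >= 4 AND region = 'east' → -511
order_id=18: priority >= 2 AND amount >= 425 → 463
order_id=19: priority >= 2 AND amount >= 425 → 601

135, 576, 480, -552, 278, 548, -425, 159, -547, 269, -511, 463, 601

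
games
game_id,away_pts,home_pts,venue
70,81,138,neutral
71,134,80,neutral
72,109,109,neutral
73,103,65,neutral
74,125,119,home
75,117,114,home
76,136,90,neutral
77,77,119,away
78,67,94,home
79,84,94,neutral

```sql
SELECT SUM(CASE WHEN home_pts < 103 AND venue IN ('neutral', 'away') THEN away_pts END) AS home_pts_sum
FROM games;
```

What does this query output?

457

game_id=70: ✗
game_id=71: ✓ → 134
game_id=72: ✗
game_id=73: ✓ → 103
game_id=74: ✗
game_id=75: ✗
game_id=76: ✓ → 136
game_id=77: ✗
game_id=78: ✗
game_id=79: ✓ → 84
home_pts_sum = 134 + 103 + 136 + 84 = 457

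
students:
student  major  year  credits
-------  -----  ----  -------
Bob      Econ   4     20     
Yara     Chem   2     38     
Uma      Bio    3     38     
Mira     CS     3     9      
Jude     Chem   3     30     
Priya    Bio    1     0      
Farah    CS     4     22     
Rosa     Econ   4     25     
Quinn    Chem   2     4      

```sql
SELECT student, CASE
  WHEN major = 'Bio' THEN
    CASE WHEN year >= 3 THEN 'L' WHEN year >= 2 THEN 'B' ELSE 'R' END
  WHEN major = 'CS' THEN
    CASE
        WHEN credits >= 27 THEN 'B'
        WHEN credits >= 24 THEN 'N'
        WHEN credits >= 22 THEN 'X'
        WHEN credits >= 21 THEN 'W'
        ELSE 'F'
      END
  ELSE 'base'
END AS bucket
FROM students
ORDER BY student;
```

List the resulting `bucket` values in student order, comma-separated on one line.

base, X, base, F, R, base, base, L, base

student=Bob: major='Econ' → outer ELSE → base
student=Farah: major='CS' → inner[credits >= 22] → X
student=Jude: major='Chem' → outer ELSE → base
student=Mira: major='CS' → inner[ELSE] → F
student=Priya: major='Bio' → inner[ELSE] → R
student=Quinn: major='Chem' → outer ELSE → base
student=Rosa: major='Econ' → outer ELSE → base
student=Uma: major='Bio' → inner[year >= 3] → L
student=Yara: major='Chem' → outer ELSE → base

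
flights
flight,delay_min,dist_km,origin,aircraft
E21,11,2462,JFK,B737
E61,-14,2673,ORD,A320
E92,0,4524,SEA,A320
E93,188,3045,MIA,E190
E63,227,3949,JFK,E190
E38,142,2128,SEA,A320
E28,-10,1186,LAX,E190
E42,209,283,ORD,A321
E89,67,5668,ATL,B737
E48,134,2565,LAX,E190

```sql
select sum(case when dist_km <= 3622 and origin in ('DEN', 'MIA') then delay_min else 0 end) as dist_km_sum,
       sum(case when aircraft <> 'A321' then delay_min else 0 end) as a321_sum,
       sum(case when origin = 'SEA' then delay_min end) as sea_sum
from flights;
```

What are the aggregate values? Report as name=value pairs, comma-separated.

[dist_km_sum: dist_km <= 3622 and origin in ('DEN', 'MIA')]
flight=E21: ✗
flight=E61: ✗
flight=E92: ✗
flight=E93: ✓ → 188
flight=E63: ✗
flight=E38: ✗
flight=E28: ✗
flight=E42: ✗
flight=E89: ✗
flight=E48: ✗
dist_km_sum = 188
—
[a321_sum: aircraft <> 'A321']
flight=E21: ✓ → 11
flight=E61: ✓ → -14
flight=E92: ✓ → 0
flight=E93: ✓ → 188
flight=E63: ✓ → 227
flight=E38: ✓ → 142
flight=E28: ✓ → -10
flight=E42: ✗
flight=E89: ✓ → 67
flight=E48: ✓ → 134
a321_sum = 11 + -14 + 188 + 227 + 142 + -10 + 67 + 134 = 745
—
[sea_sum: origin = 'SEA']
flight=E21: ✗
flight=E61: ✗
flight=E92: ✓ → 0
flight=E93: ✗
flight=E63: ✗
flight=E38: ✓ → 142
flight=E28: ✗
flight=E42: ✗
flight=E89: ✗
flight=E48: ✗
sea_sum = 142

dist_km_sum=188, a321_sum=745, sea_sum=142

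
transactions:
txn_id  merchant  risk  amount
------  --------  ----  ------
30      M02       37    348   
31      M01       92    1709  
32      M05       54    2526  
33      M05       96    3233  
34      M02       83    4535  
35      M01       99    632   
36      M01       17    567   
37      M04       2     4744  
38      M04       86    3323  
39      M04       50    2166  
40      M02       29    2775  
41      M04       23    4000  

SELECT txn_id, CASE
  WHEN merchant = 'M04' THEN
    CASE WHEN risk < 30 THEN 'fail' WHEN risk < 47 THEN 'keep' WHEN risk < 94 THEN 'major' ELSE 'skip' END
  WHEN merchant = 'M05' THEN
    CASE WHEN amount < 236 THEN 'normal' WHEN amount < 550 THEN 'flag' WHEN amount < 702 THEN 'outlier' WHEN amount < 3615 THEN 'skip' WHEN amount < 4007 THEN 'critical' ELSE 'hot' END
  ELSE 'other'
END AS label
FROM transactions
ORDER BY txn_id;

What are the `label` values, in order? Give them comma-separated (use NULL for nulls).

txn_id=30: merchant='M02' → outer ELSE → other
txn_id=31: merchant='M01' → outer ELSE → other
txn_id=32: merchant='M05' → inner[amount < 3615] → skip
txn_id=33: merchant='M05' → inner[amount < 3615] → skip
txn_id=34: merchant='M02' → outer ELSE → other
txn_id=35: merchant='M01' → outer ELSE → other
txn_id=36: merchant='M01' → outer ELSE → other
txn_id=37: merchant='M04' → inner[risk < 30] → fail
txn_id=38: merchant='M04' → inner[risk < 94] → major
txn_id=39: merchant='M04' → inner[risk < 94] → major
txn_id=40: merchant='M02' → outer ELSE → other
txn_id=41: merchant='M04' → inner[risk < 30] → fail

other, other, skip, skip, other, other, other, fail, major, major, other, fail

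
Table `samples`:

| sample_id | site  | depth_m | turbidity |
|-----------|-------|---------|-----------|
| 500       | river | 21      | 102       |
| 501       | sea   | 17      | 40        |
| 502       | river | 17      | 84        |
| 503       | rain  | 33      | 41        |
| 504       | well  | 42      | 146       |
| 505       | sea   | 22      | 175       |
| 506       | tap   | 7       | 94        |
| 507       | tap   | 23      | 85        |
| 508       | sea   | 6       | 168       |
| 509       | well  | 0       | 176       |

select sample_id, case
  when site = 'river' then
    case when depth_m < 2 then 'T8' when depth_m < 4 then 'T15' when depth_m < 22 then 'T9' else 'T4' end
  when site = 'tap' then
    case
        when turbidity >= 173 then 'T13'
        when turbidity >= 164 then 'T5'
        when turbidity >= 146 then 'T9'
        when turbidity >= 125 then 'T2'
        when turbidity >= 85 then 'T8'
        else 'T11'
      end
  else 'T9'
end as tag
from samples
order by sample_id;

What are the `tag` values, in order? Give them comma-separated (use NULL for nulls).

T9, T9, T9, T9, T9, T9, T8, T8, T9, T9

sample_id=500: site='river' → inner[depth_m < 22] → T9
sample_id=501: site='sea' → outer ELSE → T9
sample_id=502: site='river' → inner[depth_m < 22] → T9
sample_id=503: site='rain' → outer ELSE → T9
sample_id=504: site='well' → outer ELSE → T9
sample_id=505: site='sea' → outer ELSE → T9
sample_id=506: site='tap' → inner[turbidity >= 85] → T8
sample_id=507: site='tap' → inner[turbidity >= 85] → T8
sample_id=508: site='sea' → outer ELSE → T9
sample_id=509: site='well' → outer ELSE → T9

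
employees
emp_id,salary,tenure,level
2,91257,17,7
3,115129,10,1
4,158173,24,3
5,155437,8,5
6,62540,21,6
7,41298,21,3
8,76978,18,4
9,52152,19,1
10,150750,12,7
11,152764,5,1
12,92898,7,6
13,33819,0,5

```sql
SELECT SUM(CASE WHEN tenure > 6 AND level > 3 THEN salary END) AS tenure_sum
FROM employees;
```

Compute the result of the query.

emp_id=2: ✓ → 91257
emp_id=3: ✗
emp_id=4: ✗
emp_id=5: ✓ → 155437
emp_id=6: ✓ → 62540
emp_id=7: ✗
emp_id=8: ✓ → 76978
emp_id=9: ✗
emp_id=10: ✓ → 150750
emp_id=11: ✗
emp_id=12: ✓ → 92898
emp_id=13: ✗
tenure_sum = 91257 + 155437 + 62540 + 76978 + 150750 + 92898 = 629860

629860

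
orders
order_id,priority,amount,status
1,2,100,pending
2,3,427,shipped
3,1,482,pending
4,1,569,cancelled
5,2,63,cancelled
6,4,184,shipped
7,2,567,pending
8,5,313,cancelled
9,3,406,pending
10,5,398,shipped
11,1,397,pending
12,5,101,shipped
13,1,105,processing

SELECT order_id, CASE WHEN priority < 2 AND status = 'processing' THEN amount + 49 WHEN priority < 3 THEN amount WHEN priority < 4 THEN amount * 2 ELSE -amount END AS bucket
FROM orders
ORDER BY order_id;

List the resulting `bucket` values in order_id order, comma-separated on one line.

order_id=1: priority < 3 → 100
order_id=2: priority < 4 → 854
order_id=3: priority < 3 → 482
order_id=4: priority < 3 → 569
order_id=5: priority < 3 → 63
order_id=6: ELSE → -184
order_id=7: priority < 3 → 567
order_id=8: ELSE → -313
order_id=9: priority < 4 → 812
order_id=10: ELSE → -398
order_id=11: priority < 3 → 397
order_id=12: ELSE → -101
order_id=13: priority < 2 AND status = 'processing' → 154

100, 854, 482, 569, 63, -184, 567, -313, 812, -398, 397, -101, 154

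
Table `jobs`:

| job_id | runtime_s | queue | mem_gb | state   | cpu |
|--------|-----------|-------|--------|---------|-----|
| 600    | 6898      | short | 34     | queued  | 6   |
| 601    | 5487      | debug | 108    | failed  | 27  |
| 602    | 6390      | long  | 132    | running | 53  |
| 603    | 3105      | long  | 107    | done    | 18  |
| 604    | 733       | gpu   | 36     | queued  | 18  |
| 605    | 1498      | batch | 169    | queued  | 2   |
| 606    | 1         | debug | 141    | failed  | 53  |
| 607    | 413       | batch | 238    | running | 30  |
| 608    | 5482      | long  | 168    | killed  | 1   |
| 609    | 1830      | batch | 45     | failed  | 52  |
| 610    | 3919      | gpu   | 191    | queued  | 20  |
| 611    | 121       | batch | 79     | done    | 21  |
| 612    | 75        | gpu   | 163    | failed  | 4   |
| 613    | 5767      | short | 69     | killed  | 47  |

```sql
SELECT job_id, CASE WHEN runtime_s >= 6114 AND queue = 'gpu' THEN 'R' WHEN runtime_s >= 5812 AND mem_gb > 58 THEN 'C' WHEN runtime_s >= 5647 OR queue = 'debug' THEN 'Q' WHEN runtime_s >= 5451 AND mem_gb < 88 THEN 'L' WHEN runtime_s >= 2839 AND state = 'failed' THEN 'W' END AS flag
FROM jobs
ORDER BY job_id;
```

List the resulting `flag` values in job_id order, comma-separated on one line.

Q, Q, C, NULL, NULL, NULL, Q, NULL, NULL, NULL, NULL, NULL, NULL, Q

job_id=600: runtime_s >= 5647 OR queue = 'debug' → Q
job_id=601: runtime_s >= 5647 OR queue = 'debug' → Q
job_id=602: runtime_s >= 5812 AND mem_gb > 58 → C
job_id=603: (no match → NULL) → NULL
job_id=604: (no match → NULL) → NULL
job_id=605: (no match → NULL) → NULL
job_id=606: runtime_s >= 5647 OR queue = 'debug' → Q
job_id=607: (no match → NULL) → NULL
job_id=608: (no match → NULL) → NULL
job_id=609: (no match → NULL) → NULL
job_id=610: (no match → NULL) → NULL
job_id=611: (no match → NULL) → NULL
job_id=612: (no match → NULL) → NULL
job_id=613: runtime_s >= 5647 OR queue = 'debug' → Q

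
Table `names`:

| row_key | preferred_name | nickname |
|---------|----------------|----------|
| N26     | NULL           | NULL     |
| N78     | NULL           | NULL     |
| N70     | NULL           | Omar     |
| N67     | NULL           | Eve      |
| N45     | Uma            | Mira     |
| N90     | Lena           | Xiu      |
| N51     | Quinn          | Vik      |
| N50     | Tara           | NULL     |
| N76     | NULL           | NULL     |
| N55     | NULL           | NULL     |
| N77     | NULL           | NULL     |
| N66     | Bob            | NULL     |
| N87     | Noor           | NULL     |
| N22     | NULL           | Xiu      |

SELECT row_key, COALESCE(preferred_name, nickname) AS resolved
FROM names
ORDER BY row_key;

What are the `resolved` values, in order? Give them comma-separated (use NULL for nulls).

row_key=N22: preferred_name=NULL, nickname=Xiu → Xiu
row_key=N26: preferred_name=NULL, nickname=NULL (all NULL) → NULL
row_key=N45: preferred_name=Uma → Uma
row_key=N50: preferred_name=Tara → Tara
row_key=N51: preferred_name=Quinn → Quinn
row_key=N55: preferred_name=NULL, nickname=NULL (all NULL) → NULL
row_key=N66: preferred_name=Bob → Bob
row_key=N67: preferred_name=NULL, nickname=Eve → Eve
row_key=N70: preferred_name=NULL, nickname=Omar → Omar
row_key=N76: preferred_name=NULL, nickname=NULL (all NULL) → NULL
row_key=N77: preferred_name=NULL, nickname=NULL (all NULL) → NULL
row_key=N78: preferred_name=NULL, nickname=NULL (all NULL) → NULL
row_key=N87: preferred_name=Noor → Noor
row_key=N90: preferred_name=Lena → Lena

Xiu, NULL, Uma, Tara, Quinn, NULL, Bob, Eve, Omar, NULL, NULL, NULL, Noor, Lena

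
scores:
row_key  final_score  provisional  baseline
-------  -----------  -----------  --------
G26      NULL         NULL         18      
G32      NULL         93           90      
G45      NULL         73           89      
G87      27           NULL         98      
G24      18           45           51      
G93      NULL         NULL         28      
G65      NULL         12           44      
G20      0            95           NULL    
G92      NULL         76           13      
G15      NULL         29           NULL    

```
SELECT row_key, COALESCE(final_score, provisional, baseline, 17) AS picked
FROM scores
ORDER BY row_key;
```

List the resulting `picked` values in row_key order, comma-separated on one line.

row_key=G15: final_score=NULL, provisional=29 → 29
row_key=G20: final_score=0 → 0
row_key=G24: final_score=18 → 18
row_key=G26: final_score=NULL, provisional=NULL, baseline=18 → 18
row_key=G32: final_score=NULL, provisional=93 → 93
row_key=G45: final_score=NULL, provisional=73 → 73
row_key=G65: final_score=NULL, provisional=12 → 12
row_key=G87: final_score=27 → 27
row_key=G92: final_score=NULL, provisional=76 → 76
row_key=G93: final_score=NULL, provisional=NULL, baseline=28 → 28

29, 0, 18, 18, 93, 73, 12, 27, 76, 28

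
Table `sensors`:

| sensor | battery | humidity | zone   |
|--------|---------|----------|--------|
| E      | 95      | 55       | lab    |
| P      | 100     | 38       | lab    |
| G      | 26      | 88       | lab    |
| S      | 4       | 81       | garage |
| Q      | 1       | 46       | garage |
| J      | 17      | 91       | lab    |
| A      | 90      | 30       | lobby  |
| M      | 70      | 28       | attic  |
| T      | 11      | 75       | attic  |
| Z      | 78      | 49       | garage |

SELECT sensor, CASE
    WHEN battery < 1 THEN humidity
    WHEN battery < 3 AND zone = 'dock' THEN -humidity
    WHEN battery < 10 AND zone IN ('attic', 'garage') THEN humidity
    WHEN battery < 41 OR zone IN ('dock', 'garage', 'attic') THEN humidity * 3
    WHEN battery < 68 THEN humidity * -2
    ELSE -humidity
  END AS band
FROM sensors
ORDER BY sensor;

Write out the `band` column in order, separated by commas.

-30, -55, 264, 273, 84, -38, 46, 81, 225, 147

sensor=A: ELSE → -30
sensor=E: ELSE → -55
sensor=G: battery < 41 OR zone IN ('dock', 'garage', 'attic') → 264
sensor=J: battery < 41 OR zone IN ('dock', 'garage', 'attic') → 273
sensor=M: battery < 41 OR zone IN ('dock', 'garage', 'attic') → 84
sensor=P: ELSE → -38
sensor=Q: battery < 10 AND zone IN ('attic', 'garage') → 46
sensor=S: battery < 10 AND zone IN ('attic', 'garage') → 81
sensor=T: battery < 41 OR zone IN ('dock', 'garage', 'attic') → 225
sensor=Z: battery < 41 OR zone IN ('dock', 'garage', 'attic') → 147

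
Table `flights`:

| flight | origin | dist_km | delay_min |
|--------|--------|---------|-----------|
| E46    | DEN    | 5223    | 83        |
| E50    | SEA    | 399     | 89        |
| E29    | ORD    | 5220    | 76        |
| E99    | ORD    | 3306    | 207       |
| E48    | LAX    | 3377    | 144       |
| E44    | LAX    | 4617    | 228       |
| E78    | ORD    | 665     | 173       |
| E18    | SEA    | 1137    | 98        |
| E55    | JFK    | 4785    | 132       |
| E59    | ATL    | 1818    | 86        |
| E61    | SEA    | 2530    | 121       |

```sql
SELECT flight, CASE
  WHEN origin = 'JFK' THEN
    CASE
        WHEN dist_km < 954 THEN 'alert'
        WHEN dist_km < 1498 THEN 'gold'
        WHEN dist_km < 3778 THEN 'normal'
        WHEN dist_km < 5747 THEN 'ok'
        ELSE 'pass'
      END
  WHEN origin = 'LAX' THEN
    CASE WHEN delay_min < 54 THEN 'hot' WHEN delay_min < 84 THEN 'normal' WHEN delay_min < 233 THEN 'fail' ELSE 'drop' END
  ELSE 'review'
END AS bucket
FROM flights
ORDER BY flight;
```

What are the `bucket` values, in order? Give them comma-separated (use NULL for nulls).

flight=E18: origin='SEA' → outer ELSE → review
flight=E29: origin='ORD' → outer ELSE → review
flight=E44: origin='LAX' → inner[delay_min < 233] → fail
flight=E46: origin='DEN' → outer ELSE → review
flight=E48: origin='LAX' → inner[delay_min < 233] → fail
flight=E50: origin='SEA' → outer ELSE → review
flight=E55: origin='JFK' → inner[dist_km < 5747] → ok
flight=E59: origin='ATL' → outer ELSE → review
flight=E61: origin='SEA' → outer ELSE → review
flight=E78: origin='ORD' → outer ELSE → review
flight=E99: origin='ORD' → outer ELSE → review

review, review, fail, review, fail, review, ok, review, review, review, review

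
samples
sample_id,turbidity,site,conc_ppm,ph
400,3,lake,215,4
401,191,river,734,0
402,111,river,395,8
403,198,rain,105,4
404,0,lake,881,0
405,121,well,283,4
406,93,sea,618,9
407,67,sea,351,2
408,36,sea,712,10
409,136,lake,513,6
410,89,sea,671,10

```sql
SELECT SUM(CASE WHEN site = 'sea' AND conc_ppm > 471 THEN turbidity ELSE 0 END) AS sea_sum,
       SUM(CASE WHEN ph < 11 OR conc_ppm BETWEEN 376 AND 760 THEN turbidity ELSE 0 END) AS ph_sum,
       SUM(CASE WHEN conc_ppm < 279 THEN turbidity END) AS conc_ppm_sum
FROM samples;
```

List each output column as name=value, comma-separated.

[sea_sum: site = 'sea' AND conc_ppm > 471]
sample_id=400: ✗
sample_id=401: ✗
sample_id=402: ✗
sample_id=403: ✗
sample_id=404: ✗
sample_id=405: ✗
sample_id=406: ✓ → 93
sample_id=407: ✗
sample_id=408: ✓ → 36
sample_id=409: ✗
sample_id=410: ✓ → 89
sea_sum = 93 + 36 + 89 = 218
—
[ph_sum: ph < 11 OR conc_ppm BETWEEN 376 AND 760]
sample_id=400: ✓ → 3
sample_id=401: ✓ → 191
sample_id=402: ✓ → 111
sample_id=403: ✓ → 198
sample_id=404: ✓ → 0
sample_id=405: ✓ → 121
sample_id=406: ✓ → 93
sample_id=407: ✓ → 67
sample_id=408: ✓ → 36
sample_id=409: ✓ → 136
sample_id=410: ✓ → 89
ph_sum = 3 + 191 + 111 + 198 + 121 + 93 + 67 + 36 + 136 + 89 = 1045
—
[conc_ppm_sum: conc_ppm < 279]
sample_id=400: ✓ → 3
sample_id=401: ✗
sample_id=402: ✗
sample_id=403: ✓ → 198
sample_id=404: ✗
sample_id=405: ✗
sample_id=406: ✗
sample_id=407: ✗
sample_id=408: ✗
sample_id=409: ✗
sample_id=410: ✗
conc_ppm_sum = 3 + 198 = 201

sea_sum=218, ph_sum=1045, conc_ppm_sum=201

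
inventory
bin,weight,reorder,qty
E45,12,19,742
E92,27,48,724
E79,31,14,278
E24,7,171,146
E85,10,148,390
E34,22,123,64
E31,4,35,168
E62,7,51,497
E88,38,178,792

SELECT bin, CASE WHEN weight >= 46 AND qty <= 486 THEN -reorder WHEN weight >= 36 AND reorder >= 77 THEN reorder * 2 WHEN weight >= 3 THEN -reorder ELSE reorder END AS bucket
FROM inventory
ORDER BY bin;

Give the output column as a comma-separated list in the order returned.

bin=E24: weight >= 3 → -171
bin=E31: weight >= 3 → -35
bin=E34: weight >= 3 → -123
bin=E45: weight >= 3 → -19
bin=E62: weight >= 3 → -51
bin=E79: weight >= 3 → -14
bin=E85: weight >= 3 → -148
bin=E88: weight >= 36 AND reorder >= 77 → 356
bin=E92: weight >= 3 → -48

-171, -35, -123, -19, -51, -14, -148, 356, -48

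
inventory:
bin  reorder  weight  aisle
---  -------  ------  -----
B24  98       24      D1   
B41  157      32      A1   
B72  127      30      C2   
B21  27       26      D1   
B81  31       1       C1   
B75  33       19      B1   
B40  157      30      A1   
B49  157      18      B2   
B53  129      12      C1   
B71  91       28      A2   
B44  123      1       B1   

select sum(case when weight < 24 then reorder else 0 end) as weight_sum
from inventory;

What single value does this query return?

bin=B24: ✗
bin=B41: ✗
bin=B72: ✗
bin=B21: ✗
bin=B81: ✓ → 31
bin=B75: ✓ → 33
bin=B40: ✗
bin=B49: ✓ → 157
bin=B53: ✓ → 129
bin=B71: ✗
bin=B44: ✓ → 123
weight_sum = 31 + 33 + 157 + 129 + 123 = 473

473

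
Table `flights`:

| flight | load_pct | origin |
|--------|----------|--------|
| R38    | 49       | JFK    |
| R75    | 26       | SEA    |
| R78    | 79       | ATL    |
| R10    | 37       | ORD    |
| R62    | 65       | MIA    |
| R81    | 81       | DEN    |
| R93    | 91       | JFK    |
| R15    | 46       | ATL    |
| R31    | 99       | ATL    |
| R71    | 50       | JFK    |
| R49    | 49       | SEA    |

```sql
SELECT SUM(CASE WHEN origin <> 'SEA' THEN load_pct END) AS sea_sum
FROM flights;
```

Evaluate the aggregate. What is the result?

flight=R38: ✓ → 49
flight=R75: ✗
flight=R78: ✓ → 79
flight=R10: ✓ → 37
flight=R62: ✓ → 65
flight=R81: ✓ → 81
flight=R93: ✓ → 91
flight=R15: ✓ → 46
flight=R31: ✓ → 99
flight=R71: ✓ → 50
flight=R49: ✗
sea_sum = 49 + 79 + 37 + 65 + 81 + 91 + 46 + 99 + 50 = 597

597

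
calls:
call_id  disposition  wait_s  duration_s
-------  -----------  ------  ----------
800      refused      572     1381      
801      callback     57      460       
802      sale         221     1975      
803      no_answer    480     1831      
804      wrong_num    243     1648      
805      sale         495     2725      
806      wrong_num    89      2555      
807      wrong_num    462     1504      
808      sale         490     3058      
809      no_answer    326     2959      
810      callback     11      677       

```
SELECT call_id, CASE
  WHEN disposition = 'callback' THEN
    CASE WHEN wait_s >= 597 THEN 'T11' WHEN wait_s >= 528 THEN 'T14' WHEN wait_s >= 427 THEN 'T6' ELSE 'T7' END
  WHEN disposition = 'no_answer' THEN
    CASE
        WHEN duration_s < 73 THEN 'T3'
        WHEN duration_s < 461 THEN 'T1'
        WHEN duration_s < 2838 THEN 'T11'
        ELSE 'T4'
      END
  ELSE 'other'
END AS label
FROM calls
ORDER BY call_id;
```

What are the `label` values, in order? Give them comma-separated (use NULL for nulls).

other, T7, other, T11, other, other, other, other, other, T4, T7

call_id=800: disposition='refused' → outer ELSE → other
call_id=801: disposition='callback' → inner[ELSE] → T7
call_id=802: disposition='sale' → outer ELSE → other
call_id=803: disposition='no_answer' → inner[duration_s < 2838] → T11
call_id=804: disposition='wrong_num' → outer ELSE → other
call_id=805: disposition='sale' → outer ELSE → other
call_id=806: disposition='wrong_num' → outer ELSE → other
call_id=807: disposition='wrong_num' → outer ELSE → other
call_id=808: disposition='sale' → outer ELSE → other
call_id=809: disposition='no_answer' → inner[ELSE] → T4
call_id=810: disposition='callback' → inner[ELSE] → T7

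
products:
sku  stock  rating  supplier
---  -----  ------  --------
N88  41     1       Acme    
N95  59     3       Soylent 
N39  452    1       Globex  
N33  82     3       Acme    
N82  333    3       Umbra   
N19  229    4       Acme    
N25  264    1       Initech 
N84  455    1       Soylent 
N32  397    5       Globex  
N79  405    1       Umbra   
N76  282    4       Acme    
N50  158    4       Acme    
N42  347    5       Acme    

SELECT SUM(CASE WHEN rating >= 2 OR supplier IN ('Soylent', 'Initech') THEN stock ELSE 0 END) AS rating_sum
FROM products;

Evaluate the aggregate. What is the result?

2606

sku=N88: ✗
sku=N95: ✓ → 59
sku=N39: ✗
sku=N33: ✓ → 82
sku=N82: ✓ → 333
sku=N19: ✓ → 229
sku=N25: ✓ → 264
sku=N84: ✓ → 455
sku=N32: ✓ → 397
sku=N79: ✗
sku=N76: ✓ → 282
sku=N50: ✓ → 158
sku=N42: ✓ → 347
rating_sum = 59 + 82 + 333 + 229 + 264 + 455 + 397 + 282 + 158 + 347 = 2606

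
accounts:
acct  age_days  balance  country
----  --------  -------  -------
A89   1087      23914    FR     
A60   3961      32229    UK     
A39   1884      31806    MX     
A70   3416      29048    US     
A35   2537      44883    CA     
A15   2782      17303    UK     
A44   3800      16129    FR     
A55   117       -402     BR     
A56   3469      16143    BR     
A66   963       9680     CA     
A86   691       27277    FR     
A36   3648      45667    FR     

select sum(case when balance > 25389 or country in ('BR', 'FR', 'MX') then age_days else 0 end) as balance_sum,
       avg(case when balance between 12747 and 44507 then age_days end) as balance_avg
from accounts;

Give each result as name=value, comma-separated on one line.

[balance_sum: balance > 25389 or country in ('BR', 'FR', 'MX')]
acct=A89: ✓ → 1087
acct=A60: ✓ → 3961
acct=A39: ✓ → 1884
acct=A70: ✓ → 3416
acct=A35: ✓ → 2537
acct=A15: ✗
acct=A44: ✓ → 3800
acct=A55: ✓ → 117
acct=A56: ✓ → 3469
acct=A66: ✗
acct=A86: ✓ → 691
acct=A36: ✓ → 3648
balance_sum = 1087 + 3961 + 1884 + 3416 + 2537 + 3800 + 117 + 3469 + 691 + 3648 = 24610
—
[balance_avg: balance between 12747 and 44507]
acct=A89: ✓ → 1087
acct=A60: ✓ → 3961
acct=A39: ✓ → 1884
acct=A70: ✓ → 3416
acct=A35: ✗
acct=A15: ✓ → 2782
acct=A44: ✓ → 3800
acct=A55: ✗
acct=A56: ✓ → 3469
acct=A66: ✗
acct=A86: ✓ → 691
acct=A36: ✗
balance_avg = (1087 + 3961 + 1884 + 3416 + 2782 + 3800 + 3469 + 691) / 8 = 2636.25

balance_sum=24610, balance_avg=2636.25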